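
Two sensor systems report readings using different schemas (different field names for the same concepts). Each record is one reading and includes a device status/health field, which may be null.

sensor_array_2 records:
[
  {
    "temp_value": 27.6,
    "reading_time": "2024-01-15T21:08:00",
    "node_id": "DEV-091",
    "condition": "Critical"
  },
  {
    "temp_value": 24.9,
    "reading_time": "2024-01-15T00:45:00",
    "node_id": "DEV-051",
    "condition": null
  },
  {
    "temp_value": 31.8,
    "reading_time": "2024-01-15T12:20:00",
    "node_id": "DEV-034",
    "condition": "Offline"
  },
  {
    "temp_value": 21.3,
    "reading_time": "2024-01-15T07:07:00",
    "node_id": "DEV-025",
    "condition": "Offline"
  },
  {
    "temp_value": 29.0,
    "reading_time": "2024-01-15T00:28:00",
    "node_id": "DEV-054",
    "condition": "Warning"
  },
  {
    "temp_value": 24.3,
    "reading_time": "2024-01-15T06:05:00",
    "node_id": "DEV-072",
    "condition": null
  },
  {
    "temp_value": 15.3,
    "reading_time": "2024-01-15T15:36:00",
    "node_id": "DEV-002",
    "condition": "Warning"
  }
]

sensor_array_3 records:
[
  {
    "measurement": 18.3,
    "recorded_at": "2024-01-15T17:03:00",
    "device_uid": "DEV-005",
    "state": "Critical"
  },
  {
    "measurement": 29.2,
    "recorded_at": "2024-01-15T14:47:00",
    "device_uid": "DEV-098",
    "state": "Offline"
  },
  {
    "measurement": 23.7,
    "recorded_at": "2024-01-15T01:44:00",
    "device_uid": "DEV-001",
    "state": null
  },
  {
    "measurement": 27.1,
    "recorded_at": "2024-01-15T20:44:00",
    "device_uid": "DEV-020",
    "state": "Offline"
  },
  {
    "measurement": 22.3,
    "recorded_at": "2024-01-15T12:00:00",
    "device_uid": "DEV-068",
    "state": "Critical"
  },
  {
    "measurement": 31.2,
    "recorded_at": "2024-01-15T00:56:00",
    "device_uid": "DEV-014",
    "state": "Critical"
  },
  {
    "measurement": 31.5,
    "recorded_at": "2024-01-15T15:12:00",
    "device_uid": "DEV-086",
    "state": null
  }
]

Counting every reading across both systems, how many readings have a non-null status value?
10

Schema mapping: "condition" (sensor_array_2) = "state" (sensor_array_3) = status

Non-null in sensor_array_2: 5
Non-null in sensor_array_3: 5

Total non-null: 5 + 5 = 10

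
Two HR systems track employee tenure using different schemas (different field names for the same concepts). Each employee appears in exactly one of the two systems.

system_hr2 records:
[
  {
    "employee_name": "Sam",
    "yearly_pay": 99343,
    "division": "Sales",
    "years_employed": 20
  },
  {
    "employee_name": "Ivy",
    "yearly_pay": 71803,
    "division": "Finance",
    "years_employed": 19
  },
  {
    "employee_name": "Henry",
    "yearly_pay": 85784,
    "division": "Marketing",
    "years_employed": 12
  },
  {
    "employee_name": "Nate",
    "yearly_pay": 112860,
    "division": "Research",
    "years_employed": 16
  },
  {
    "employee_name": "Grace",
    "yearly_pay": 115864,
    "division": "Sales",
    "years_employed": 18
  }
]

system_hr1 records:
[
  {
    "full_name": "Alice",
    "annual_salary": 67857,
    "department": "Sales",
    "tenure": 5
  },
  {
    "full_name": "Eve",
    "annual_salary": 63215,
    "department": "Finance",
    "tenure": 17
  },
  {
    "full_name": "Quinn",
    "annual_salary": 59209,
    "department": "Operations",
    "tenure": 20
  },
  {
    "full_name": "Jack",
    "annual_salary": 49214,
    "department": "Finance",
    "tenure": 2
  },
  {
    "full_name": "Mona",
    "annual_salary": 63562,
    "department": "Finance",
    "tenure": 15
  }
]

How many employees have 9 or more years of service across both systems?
8

Reconcile schemas: "years_employed" (system_hr2) = "tenure" (system_hr1) = years of service

From system_hr2: 5 employees with >= 9 years
From system_hr1: 3 employees with >= 9 years

Total: 5 + 3 = 8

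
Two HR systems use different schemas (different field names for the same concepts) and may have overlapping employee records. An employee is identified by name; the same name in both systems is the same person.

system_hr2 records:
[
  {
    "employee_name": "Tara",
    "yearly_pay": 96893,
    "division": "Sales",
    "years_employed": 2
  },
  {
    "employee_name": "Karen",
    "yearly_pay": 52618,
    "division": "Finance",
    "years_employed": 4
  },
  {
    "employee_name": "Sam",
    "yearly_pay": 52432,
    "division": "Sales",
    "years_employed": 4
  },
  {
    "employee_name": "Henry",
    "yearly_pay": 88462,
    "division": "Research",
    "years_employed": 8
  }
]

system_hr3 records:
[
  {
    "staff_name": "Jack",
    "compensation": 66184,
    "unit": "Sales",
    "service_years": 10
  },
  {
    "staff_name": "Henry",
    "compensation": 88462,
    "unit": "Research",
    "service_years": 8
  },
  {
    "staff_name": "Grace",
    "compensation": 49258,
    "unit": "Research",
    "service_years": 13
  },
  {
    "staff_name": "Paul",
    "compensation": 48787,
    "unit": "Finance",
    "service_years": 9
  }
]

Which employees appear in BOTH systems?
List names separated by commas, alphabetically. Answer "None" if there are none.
Henry

Schema mapping: "employee_name" (system_hr2) = "staff_name" (system_hr3) = employee name

Names in system_hr2: ['Henry', 'Karen', 'Sam', 'Tara']
Names in system_hr3: ['Grace', 'Henry', 'Jack', 'Paul']

Intersection: ['Henry']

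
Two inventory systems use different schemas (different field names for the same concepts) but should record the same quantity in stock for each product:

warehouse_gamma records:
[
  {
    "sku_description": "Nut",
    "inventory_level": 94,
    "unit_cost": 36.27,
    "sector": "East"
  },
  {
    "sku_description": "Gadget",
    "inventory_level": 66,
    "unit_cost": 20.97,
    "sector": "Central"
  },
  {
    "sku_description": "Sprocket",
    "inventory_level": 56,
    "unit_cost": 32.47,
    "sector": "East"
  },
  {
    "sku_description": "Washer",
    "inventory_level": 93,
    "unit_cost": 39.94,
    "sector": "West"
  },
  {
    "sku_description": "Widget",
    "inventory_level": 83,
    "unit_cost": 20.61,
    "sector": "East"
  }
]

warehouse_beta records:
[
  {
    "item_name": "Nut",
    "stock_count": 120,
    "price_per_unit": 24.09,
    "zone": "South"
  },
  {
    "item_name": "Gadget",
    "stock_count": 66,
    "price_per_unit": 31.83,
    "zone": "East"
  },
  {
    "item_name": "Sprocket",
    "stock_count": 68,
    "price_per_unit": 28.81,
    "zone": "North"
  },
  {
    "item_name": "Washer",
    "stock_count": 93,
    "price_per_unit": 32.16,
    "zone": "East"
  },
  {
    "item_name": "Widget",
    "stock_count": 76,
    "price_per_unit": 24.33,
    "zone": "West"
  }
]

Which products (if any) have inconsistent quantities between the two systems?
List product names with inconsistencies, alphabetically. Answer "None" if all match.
Nut, Sprocket, Widget

Schema mappings:
- "sku_description" (warehouse_gamma) = "item_name" (warehouse_beta) = product name
- "inventory_level" (warehouse_gamma) = "stock_count" (warehouse_beta) = quantity

Comparison:
  Nut: 94 vs 120 - MISMATCH
  Gadget: 66 vs 66 - MATCH
  Sprocket: 56 vs 68 - MISMATCH
  Washer: 93 vs 93 - MATCH
  Widget: 83 vs 76 - MISMATCH

Products with inconsistencies: Nut, Sprocket, Widget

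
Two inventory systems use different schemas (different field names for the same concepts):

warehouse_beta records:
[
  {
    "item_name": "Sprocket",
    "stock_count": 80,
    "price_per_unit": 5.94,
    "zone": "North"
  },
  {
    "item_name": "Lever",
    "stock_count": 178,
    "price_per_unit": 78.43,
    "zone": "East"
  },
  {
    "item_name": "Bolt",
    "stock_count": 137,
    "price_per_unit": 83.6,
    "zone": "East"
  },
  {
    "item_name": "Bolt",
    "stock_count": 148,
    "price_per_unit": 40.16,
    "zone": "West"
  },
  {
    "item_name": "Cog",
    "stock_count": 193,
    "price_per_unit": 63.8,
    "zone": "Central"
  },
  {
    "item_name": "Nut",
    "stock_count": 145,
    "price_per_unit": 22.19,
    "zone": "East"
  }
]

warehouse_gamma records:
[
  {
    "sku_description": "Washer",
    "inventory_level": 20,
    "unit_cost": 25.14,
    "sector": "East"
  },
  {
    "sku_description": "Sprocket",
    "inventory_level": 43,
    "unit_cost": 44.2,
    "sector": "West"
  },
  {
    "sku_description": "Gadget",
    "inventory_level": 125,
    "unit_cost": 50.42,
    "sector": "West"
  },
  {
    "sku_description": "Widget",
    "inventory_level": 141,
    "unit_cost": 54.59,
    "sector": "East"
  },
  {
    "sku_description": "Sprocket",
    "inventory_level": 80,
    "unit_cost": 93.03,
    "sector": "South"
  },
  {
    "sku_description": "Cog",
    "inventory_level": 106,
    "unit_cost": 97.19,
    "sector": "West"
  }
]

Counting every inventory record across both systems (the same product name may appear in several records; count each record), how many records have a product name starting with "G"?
1

Schema mapping: "item_name" (warehouse_beta) = "sku_description" (warehouse_gamma) = product name

Records with product name starting with "G" in warehouse_beta: 0
Records with product name starting with "G" in warehouse_gamma: 1

Total: 0 + 1 = 1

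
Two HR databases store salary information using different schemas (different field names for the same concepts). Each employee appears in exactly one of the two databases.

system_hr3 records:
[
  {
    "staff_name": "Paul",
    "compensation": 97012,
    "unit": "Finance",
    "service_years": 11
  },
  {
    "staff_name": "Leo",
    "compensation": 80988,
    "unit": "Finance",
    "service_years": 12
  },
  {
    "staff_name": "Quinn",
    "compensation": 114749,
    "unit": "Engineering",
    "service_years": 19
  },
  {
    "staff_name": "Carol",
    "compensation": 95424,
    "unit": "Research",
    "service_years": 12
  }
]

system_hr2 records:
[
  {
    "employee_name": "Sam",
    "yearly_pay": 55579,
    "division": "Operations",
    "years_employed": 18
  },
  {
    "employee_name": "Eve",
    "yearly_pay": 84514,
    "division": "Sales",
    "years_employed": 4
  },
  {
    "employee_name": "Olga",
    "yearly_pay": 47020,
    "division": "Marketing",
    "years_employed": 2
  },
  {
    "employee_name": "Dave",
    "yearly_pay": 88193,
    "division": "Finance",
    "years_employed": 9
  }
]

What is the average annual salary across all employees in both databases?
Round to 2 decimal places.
82934.88

Schema mapping: "compensation" (system_hr3) = "yearly_pay" (system_hr2) = annual salary

All salaries: [97012, 80988, 114749, 95424, 55579, 84514, 47020, 88193]
Sum: 663479
Count: 8
Average: 663479 / 8 = 82934.88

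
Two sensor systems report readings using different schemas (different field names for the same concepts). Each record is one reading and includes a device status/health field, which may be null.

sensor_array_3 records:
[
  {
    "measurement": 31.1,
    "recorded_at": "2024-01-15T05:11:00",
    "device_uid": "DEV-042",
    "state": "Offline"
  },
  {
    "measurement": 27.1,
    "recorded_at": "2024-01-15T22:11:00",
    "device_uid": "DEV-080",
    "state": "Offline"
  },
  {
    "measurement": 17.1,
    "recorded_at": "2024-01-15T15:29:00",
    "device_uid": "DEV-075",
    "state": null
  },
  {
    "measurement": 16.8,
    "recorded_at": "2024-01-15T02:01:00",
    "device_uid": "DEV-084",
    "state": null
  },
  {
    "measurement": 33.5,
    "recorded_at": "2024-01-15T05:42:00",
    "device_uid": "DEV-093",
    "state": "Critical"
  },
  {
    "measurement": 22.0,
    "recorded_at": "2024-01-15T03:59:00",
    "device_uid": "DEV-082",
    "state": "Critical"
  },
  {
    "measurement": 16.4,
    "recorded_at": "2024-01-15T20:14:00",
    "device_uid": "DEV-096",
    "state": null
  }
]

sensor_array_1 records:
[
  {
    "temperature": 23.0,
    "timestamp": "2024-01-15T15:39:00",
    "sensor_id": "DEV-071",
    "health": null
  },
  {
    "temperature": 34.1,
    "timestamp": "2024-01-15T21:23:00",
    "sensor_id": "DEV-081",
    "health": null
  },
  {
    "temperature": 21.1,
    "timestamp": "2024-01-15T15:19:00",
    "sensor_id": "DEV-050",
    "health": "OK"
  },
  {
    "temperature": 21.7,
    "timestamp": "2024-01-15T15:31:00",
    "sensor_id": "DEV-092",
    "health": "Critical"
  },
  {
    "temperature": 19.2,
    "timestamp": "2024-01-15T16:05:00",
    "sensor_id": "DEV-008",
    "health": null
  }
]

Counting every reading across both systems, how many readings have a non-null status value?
6

Schema mapping: "state" (sensor_array_3) = "health" (sensor_array_1) = status

Non-null in sensor_array_3: 4
Non-null in sensor_array_1: 2

Total non-null: 4 + 2 = 6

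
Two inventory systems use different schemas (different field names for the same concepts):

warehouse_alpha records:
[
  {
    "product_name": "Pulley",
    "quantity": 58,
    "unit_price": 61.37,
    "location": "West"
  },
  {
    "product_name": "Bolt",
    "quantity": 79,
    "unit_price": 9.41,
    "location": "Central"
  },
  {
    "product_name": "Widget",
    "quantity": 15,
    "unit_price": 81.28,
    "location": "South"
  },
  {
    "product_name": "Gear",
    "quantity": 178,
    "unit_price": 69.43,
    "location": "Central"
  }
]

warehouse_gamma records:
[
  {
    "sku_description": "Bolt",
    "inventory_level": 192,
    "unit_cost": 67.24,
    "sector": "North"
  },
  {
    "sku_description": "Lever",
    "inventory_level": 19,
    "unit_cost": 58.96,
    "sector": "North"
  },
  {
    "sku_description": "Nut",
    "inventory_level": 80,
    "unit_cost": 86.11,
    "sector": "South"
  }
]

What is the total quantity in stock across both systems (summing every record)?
621

To reconcile these schemas, identify the field holding the quantity in stock in each system:
1. In warehouse_alpha it is "quantity"
2. In warehouse_gamma it is "inventory_level"

From warehouse_alpha: 58 + 79 + 15 + 178 = 330
From warehouse_gamma: 192 + 19 + 80 = 291

Total: 330 + 291 = 621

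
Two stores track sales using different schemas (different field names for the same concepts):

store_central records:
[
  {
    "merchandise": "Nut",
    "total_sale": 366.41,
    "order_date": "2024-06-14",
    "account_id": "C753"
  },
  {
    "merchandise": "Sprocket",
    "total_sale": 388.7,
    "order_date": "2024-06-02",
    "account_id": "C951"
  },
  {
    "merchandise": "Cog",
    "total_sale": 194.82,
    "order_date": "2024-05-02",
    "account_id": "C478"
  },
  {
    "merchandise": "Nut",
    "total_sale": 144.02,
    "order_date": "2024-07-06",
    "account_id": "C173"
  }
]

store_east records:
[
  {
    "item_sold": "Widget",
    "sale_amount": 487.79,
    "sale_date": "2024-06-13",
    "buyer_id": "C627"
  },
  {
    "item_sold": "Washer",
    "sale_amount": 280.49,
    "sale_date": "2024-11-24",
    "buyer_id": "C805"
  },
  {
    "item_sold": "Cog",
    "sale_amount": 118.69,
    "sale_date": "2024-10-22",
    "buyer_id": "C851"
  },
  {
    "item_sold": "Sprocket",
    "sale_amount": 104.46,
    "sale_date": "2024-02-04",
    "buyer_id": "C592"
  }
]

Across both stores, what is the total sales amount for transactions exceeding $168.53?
1718.21

Schema mapping: "total_sale" (store_central) = "sale_amount" (store_east) = sale amount

Sum of sales > $168.53 in store_central: 949.93
Sum of sales > $168.53 in store_east: 768.28

Total: 949.93 + 768.28 = 1718.21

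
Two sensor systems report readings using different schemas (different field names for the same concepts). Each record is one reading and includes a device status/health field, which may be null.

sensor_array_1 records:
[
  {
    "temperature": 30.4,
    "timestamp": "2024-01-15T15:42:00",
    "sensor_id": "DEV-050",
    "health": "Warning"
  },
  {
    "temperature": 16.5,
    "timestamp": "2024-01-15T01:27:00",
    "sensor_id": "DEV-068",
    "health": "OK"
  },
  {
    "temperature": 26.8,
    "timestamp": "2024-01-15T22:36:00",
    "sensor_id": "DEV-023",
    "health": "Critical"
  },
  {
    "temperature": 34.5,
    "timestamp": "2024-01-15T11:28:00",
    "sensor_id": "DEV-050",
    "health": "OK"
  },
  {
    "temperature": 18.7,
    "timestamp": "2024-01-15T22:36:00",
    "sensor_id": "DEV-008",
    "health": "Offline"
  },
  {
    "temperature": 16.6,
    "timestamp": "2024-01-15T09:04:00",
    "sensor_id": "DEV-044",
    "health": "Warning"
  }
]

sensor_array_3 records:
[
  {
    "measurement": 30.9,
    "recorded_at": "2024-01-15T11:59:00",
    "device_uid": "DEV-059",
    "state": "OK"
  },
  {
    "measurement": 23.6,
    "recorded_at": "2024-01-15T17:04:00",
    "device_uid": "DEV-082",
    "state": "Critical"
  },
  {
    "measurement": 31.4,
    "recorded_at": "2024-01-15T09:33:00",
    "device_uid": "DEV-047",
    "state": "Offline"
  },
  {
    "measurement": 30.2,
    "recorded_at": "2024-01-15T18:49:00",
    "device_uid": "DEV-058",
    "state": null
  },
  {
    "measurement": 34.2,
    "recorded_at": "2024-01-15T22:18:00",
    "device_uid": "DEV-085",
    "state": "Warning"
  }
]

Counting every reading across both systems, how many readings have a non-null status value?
10

Schema mapping: "health" (sensor_array_1) = "state" (sensor_array_3) = status

Non-null in sensor_array_1: 6
Non-null in sensor_array_3: 4

Total non-null: 6 + 4 = 10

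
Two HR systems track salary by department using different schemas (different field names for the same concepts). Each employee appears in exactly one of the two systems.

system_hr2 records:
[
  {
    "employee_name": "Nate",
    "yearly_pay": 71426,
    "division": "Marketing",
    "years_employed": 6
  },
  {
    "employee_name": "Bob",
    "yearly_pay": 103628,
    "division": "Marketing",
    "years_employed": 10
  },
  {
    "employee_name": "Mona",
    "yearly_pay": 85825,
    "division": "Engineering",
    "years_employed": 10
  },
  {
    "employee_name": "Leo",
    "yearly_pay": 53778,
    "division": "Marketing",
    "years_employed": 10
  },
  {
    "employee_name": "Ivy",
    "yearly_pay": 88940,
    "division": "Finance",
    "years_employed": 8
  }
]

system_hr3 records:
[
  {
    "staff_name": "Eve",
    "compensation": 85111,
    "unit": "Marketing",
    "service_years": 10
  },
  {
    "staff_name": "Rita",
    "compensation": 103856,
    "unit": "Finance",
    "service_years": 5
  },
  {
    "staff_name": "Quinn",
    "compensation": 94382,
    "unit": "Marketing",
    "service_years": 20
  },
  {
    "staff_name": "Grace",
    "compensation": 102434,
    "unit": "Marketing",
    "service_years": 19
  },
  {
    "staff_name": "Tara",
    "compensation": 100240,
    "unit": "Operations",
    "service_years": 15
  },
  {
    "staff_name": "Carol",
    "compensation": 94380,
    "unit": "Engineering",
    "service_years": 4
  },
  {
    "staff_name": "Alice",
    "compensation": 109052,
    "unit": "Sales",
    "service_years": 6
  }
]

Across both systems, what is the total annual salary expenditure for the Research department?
0

Schema mappings:
- "division" (system_hr2) = "unit" (system_hr3) = department
- "yearly_pay" (system_hr2) = "compensation" (system_hr3) = salary

Research salaries from system_hr2: 0
Research salaries from system_hr3: 0

Total: 0 + 0 = 0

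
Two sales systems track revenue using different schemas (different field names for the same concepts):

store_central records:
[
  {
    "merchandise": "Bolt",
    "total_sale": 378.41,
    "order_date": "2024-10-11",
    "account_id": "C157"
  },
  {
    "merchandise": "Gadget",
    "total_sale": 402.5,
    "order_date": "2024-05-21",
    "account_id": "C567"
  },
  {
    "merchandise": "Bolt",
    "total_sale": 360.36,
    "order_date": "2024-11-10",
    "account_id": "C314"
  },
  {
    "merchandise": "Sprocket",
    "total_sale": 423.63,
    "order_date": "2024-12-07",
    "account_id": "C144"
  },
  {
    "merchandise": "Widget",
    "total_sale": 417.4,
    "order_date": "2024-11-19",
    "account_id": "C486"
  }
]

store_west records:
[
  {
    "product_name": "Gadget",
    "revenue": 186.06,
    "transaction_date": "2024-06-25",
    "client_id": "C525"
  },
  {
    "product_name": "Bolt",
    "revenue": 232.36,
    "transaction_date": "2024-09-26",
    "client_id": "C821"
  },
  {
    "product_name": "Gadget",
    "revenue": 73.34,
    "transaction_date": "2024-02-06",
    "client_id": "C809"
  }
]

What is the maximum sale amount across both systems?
423.63

Reconcile: "total_sale" (store_central) = "revenue" (store_west) = sale amount

Maximum in store_central: 423.63
Maximum in store_west: 232.36

Overall maximum: max(423.63, 232.36) = 423.63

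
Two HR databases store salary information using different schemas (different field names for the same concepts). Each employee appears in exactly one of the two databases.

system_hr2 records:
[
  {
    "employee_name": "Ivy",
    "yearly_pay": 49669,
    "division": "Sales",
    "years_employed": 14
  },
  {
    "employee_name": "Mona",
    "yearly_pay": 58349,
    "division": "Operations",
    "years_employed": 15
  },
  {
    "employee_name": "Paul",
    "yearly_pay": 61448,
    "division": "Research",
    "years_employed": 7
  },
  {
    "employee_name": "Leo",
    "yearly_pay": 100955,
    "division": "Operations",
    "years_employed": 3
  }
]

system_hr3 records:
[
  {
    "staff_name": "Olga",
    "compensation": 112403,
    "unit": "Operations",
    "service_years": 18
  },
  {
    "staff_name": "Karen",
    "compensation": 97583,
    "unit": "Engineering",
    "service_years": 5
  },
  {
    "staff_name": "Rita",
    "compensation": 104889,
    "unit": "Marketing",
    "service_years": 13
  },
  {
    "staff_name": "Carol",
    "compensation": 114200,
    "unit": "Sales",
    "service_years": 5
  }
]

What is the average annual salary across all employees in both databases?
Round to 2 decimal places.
87437.00

Schema mapping: "yearly_pay" (system_hr2) = "compensation" (system_hr3) = annual salary

All salaries: [49669, 58349, 61448, 100955, 112403, 97583, 104889, 114200]
Sum: 699496
Count: 8
Average: 699496 / 8 = 87437.00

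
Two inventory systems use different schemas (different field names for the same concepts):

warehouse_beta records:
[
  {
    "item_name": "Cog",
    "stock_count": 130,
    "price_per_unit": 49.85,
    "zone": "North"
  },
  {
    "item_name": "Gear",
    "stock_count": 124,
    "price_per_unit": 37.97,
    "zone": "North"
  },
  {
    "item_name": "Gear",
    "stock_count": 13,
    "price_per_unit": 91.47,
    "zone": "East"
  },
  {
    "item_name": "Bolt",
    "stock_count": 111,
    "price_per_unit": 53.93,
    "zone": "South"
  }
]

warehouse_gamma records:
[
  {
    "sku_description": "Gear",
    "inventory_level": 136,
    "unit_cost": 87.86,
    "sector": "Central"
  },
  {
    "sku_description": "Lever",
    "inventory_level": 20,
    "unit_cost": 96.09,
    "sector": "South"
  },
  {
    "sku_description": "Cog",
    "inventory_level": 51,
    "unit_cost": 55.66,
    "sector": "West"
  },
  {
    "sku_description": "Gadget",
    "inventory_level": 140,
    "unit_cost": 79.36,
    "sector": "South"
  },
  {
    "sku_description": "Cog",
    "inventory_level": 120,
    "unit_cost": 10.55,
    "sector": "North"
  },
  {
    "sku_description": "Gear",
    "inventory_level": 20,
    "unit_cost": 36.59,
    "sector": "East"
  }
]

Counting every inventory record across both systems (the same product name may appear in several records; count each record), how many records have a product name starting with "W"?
0

Schema mapping: "item_name" (warehouse_beta) = "sku_description" (warehouse_gamma) = product name

Records with product name starting with "W" in warehouse_beta: 0
Records with product name starting with "W" in warehouse_gamma: 0

Total: 0 + 0 = 0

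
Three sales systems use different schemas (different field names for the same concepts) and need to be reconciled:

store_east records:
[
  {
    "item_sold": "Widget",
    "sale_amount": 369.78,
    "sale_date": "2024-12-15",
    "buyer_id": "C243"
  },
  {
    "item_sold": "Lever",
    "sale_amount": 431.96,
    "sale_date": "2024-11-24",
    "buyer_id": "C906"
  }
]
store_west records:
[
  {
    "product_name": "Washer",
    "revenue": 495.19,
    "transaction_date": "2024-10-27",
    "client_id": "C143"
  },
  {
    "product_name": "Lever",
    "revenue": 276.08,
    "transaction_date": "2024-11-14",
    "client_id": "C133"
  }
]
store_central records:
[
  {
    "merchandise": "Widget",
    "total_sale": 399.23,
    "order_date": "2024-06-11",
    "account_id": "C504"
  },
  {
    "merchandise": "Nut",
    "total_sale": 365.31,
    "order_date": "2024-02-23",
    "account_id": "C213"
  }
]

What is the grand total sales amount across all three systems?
2337.55

Schema reconciliation - all amount fields map to sale amount:

store_east (sale_amount): 801.74
store_west (revenue): 771.27
store_central (total_sale): 764.54

Grand total: 2337.55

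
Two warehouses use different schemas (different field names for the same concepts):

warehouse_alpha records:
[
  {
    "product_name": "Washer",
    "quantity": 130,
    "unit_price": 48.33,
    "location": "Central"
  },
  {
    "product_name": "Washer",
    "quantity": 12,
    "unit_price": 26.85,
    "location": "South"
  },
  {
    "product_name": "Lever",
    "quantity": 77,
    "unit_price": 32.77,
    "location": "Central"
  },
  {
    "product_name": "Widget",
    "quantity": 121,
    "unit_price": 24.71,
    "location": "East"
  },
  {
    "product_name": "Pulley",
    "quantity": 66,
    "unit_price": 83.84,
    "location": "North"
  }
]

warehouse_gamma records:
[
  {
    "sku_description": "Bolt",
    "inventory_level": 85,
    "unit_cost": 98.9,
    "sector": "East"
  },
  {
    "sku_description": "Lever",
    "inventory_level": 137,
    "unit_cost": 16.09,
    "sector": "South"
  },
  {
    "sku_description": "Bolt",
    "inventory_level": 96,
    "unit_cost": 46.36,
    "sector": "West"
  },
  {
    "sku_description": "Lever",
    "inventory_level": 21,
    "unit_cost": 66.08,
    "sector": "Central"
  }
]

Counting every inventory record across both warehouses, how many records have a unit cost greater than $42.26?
5

Schema mapping: "unit_price" (warehouse_alpha) = "unit_cost" (warehouse_gamma) = unit cost

Records > $42.26 in warehouse_alpha: 2
Records > $42.26 in warehouse_gamma: 3

Total count: 2 + 3 = 5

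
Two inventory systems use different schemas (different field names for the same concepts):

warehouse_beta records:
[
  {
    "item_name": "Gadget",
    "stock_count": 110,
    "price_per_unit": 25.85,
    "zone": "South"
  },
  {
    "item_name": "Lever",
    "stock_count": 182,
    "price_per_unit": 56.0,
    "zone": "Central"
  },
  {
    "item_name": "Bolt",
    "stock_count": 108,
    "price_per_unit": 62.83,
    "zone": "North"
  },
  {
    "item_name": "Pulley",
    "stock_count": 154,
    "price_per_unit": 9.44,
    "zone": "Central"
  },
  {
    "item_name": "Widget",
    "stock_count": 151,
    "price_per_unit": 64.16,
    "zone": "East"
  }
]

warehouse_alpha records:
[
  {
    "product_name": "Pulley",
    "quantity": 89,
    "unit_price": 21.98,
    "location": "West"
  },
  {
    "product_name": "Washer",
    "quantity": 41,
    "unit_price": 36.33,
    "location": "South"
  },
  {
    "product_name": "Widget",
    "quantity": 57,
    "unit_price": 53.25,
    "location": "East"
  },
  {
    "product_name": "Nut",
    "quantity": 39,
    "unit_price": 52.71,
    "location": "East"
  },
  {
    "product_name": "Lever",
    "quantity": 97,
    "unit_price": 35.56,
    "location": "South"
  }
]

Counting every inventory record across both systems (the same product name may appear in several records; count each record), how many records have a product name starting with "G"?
1

Schema mapping: "item_name" (warehouse_beta) = "product_name" (warehouse_alpha) = product name

Records with product name starting with "G" in warehouse_beta: 1
Records with product name starting with "G" in warehouse_alpha: 0

Total: 1 + 0 = 1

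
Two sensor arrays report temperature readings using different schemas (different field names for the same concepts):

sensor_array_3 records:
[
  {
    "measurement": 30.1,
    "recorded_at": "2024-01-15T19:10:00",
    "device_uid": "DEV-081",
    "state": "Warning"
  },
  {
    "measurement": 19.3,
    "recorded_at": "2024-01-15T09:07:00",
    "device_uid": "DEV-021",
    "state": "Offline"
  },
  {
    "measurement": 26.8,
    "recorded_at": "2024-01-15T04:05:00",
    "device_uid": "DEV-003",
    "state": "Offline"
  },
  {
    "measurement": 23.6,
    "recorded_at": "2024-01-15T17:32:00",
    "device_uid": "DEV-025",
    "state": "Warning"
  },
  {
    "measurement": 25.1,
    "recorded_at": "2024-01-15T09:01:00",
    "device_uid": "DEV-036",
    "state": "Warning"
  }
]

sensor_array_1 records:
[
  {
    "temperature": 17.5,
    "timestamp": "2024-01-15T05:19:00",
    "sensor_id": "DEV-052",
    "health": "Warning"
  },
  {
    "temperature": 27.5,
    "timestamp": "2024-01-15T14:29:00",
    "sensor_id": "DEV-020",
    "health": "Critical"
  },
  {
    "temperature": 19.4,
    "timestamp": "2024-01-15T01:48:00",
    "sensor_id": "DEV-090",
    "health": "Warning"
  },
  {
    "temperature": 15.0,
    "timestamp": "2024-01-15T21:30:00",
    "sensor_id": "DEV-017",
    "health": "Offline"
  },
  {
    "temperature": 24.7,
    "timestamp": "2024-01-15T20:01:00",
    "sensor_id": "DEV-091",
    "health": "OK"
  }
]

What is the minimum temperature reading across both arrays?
15.0

Schema mapping: "measurement" (sensor_array_3) = "temperature" (sensor_array_1) = temperature reading

Minimum in sensor_array_3: 19.3
Minimum in sensor_array_1: 15.0

Overall minimum: min(19.3, 15.0) = 15.0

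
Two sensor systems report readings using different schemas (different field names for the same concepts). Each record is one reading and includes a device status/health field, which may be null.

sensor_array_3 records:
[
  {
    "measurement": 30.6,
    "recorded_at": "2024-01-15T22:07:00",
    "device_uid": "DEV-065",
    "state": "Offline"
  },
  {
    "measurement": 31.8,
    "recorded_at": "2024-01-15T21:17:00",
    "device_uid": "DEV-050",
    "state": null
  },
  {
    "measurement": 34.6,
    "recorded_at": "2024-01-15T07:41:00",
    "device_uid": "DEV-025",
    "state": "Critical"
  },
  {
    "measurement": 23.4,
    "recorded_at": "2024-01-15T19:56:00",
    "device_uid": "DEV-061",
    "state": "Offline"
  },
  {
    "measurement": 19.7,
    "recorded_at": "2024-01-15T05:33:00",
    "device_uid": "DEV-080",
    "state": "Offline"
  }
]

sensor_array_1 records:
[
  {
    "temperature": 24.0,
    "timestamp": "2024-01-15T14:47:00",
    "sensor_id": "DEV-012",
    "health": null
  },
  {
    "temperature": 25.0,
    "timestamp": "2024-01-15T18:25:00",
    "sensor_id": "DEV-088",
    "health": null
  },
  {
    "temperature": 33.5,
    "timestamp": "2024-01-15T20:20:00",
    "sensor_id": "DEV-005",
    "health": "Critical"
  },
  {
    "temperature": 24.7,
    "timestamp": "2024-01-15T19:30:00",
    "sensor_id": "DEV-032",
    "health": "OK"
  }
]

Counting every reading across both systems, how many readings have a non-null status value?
6

Schema mapping: "state" (sensor_array_3) = "health" (sensor_array_1) = status

Non-null in sensor_array_3: 4
Non-null in sensor_array_1: 2

Total non-null: 4 + 2 = 6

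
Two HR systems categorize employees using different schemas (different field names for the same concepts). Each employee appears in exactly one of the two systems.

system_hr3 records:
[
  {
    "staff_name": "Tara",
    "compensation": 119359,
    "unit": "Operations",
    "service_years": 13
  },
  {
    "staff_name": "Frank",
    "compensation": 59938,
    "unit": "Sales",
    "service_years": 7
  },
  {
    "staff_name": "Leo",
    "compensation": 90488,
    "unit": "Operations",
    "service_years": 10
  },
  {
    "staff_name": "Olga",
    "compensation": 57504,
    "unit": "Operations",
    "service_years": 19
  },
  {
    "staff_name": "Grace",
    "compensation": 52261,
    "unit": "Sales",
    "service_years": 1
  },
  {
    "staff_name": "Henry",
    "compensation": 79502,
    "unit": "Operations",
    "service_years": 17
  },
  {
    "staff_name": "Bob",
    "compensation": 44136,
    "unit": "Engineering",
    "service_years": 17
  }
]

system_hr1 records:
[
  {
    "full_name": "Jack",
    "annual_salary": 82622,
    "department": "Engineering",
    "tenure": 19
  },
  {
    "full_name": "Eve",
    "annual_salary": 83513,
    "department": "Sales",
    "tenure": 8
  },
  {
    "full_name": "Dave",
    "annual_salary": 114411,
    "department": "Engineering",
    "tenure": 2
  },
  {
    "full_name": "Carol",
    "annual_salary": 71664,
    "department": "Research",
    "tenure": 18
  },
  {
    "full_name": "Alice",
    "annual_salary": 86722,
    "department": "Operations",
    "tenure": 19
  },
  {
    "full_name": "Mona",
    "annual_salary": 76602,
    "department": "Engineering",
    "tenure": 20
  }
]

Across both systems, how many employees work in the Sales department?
3

Schema mapping: "unit" (system_hr3) = "department" (system_hr1) = department

Sales employees in system_hr3: 2
Sales employees in system_hr1: 1

Total in Sales: 2 + 1 = 3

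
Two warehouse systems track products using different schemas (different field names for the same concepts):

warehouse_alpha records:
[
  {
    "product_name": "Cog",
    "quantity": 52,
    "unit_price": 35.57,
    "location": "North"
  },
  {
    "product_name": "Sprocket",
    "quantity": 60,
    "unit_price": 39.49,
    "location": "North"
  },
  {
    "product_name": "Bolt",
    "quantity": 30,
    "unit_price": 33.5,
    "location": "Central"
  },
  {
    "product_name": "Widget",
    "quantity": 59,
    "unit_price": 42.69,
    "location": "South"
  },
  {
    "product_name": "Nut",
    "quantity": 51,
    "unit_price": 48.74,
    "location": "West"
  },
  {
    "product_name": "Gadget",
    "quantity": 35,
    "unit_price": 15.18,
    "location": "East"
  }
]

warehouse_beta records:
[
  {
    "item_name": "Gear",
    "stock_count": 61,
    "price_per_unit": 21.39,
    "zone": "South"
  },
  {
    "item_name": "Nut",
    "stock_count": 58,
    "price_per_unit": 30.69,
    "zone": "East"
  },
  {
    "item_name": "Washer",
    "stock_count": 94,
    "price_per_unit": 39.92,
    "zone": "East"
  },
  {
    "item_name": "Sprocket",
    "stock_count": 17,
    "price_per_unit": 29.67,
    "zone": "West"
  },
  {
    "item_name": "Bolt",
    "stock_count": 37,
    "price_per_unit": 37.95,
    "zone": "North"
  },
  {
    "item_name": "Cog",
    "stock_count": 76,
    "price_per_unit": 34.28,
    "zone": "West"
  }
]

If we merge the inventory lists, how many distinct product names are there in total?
8

Schema mapping: "product_name" (warehouse_alpha) = "item_name" (warehouse_beta) = product name

Products in warehouse_alpha: ['Bolt', 'Cog', 'Gadget', 'Nut', 'Sprocket', 'Widget']
Products in warehouse_beta: ['Bolt', 'Cog', 'Gear', 'Nut', 'Sprocket', 'Washer']

Union (unique products): ['Bolt', 'Cog', 'Gadget', 'Gear', 'Nut', 'Sprocket', 'Washer', 'Widget']
Count: 8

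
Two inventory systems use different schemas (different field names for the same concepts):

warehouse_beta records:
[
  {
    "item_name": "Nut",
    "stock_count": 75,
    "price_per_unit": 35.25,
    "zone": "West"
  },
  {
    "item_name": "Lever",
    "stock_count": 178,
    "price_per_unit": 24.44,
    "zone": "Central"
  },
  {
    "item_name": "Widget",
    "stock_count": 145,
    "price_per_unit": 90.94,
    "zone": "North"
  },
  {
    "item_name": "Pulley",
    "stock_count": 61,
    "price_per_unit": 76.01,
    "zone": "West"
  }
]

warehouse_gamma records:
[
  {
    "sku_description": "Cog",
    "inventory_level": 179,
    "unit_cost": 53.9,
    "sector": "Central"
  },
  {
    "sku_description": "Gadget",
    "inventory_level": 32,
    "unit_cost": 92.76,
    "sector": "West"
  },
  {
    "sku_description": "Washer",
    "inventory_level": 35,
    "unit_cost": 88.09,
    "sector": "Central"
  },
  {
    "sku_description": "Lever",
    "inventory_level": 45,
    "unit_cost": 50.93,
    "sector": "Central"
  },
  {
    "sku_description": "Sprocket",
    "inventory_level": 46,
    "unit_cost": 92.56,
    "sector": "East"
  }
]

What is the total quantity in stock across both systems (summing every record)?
796

To reconcile these schemas, identify the field holding the quantity in stock in each system:
1. In warehouse_beta it is "stock_count"
2. In warehouse_gamma it is "inventory_level"

From warehouse_beta: 75 + 178 + 145 + 61 = 459
From warehouse_gamma: 179 + 32 + 35 + 45 + 46 = 337

Total: 459 + 337 = 796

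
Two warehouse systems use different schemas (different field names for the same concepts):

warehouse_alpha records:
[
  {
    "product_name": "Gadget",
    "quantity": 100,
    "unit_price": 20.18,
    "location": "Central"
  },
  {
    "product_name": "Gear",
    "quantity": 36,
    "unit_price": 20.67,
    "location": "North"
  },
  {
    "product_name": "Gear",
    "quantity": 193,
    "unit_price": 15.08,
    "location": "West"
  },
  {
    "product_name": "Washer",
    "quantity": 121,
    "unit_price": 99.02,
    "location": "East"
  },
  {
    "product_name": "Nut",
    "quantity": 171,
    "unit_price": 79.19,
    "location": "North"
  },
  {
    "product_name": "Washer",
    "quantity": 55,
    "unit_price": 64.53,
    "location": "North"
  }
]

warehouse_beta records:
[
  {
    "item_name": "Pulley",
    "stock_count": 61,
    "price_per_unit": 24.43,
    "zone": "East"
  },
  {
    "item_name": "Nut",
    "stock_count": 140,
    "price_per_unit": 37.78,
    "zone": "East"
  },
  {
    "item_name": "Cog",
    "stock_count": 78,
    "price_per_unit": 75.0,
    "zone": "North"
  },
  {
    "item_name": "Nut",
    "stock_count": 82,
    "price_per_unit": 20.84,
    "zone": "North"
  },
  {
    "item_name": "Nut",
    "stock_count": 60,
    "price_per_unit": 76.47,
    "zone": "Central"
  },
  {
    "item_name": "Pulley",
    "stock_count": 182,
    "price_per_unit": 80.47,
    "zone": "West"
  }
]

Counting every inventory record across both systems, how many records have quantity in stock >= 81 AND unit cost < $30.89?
3

Schema mappings:
- "quantity" (warehouse_alpha) = "stock_count" (warehouse_beta) = quantity
- "unit_price" (warehouse_alpha) = "price_per_unit" (warehouse_beta) = unit cost

Records meeting both conditions in warehouse_alpha: 2
Records meeting both conditions in warehouse_beta: 1

Total: 2 + 1 = 3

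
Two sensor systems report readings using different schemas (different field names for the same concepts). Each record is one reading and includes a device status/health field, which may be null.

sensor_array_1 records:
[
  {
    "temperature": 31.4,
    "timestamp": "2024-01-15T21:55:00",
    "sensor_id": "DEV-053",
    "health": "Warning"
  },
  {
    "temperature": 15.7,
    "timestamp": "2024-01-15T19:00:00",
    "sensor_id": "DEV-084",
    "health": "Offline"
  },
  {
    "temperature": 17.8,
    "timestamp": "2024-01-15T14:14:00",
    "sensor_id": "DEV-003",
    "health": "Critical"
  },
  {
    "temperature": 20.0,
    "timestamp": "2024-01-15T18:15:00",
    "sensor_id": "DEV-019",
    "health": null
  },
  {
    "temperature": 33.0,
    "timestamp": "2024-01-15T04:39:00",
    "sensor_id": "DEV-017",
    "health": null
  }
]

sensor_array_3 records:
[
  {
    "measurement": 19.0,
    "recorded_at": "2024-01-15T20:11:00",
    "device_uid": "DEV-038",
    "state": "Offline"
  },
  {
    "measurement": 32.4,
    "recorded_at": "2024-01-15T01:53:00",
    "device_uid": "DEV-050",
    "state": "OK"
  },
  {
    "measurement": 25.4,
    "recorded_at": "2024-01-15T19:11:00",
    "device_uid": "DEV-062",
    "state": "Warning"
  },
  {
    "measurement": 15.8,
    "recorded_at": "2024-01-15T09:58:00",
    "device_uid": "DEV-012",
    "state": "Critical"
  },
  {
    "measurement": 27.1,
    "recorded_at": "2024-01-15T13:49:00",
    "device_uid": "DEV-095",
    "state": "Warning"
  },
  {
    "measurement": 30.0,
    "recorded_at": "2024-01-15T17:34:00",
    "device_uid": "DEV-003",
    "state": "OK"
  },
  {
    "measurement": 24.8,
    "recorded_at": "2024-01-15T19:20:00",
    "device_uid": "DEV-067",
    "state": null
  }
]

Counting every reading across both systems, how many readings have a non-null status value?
9

Schema mapping: "health" (sensor_array_1) = "state" (sensor_array_3) = status

Non-null in sensor_array_1: 3
Non-null in sensor_array_3: 6

Total non-null: 3 + 6 = 9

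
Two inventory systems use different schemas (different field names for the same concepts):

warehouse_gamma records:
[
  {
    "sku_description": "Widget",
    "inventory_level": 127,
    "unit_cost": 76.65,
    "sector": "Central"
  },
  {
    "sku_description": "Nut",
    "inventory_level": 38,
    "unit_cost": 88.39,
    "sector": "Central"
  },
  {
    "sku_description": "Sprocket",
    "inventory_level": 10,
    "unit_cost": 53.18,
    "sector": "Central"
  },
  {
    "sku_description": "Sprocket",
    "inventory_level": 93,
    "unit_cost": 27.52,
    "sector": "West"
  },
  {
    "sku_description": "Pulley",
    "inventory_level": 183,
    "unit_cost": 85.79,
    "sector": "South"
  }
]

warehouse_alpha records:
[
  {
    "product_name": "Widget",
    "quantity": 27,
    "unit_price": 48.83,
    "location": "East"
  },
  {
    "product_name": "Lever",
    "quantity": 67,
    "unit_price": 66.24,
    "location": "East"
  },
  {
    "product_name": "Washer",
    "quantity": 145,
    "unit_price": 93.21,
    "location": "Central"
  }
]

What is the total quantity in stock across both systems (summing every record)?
690

To reconcile these schemas, identify the field holding the quantity in stock in each system:
1. In warehouse_gamma it is "inventory_level"
2. In warehouse_alpha it is "quantity"

From warehouse_gamma: 127 + 38 + 10 + 93 + 183 = 451
From warehouse_alpha: 27 + 67 + 145 = 239

Total: 451 + 239 = 690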